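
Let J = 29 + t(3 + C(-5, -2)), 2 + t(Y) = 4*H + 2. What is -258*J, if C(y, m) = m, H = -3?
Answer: -4386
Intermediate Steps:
t(Y) = -12 (t(Y) = -2 + (4*(-3) + 2) = -2 + (-12 + 2) = -2 - 10 = -12)
J = 17 (J = 29 - 12 = 17)
-258*J = -258*17 = -4386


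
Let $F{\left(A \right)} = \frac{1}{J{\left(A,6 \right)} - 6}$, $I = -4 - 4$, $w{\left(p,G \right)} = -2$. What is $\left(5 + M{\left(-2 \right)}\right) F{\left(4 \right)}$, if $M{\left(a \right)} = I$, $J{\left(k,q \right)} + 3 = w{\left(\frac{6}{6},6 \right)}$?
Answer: $\frac{3}{11} \approx 0.27273$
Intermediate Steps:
$J{\left(k,q \right)} = -5$ ($J{\left(k,q \right)} = -3 - 2 = -5$)
$I = -8$
$M{\left(a \right)} = -8$
$F{\left(A \right)} = - \frac{1}{11}$ ($F{\left(A \right)} = \frac{1}{-5 - 6} = \frac{1}{-11} = - \frac{1}{11}$)
$\left(5 + M{\left(-2 \right)}\right) F{\left(4 \right)} = \left(5 - 8\right) \left(- \frac{1}{11}\right) = \left(-3\right) \left(- \frac{1}{11}\right) = \frac{3}{11}$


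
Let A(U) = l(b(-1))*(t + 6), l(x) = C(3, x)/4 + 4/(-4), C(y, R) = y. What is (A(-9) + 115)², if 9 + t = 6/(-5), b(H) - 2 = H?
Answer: 5387041/400 ≈ 13468.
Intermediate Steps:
b(H) = 2 + H
t = -51/5 (t = -9 + 6/(-5) = -9 + 6*(-⅕) = -9 - 6/5 = -51/5 ≈ -10.200)
l(x) = -¼ (l(x) = 3/4 + 4/(-4) = 3*(¼) + 4*(-¼) = ¾ - 1 = -¼)
A(U) = 21/20 (A(U) = -(-51/5 + 6)/4 = -¼*(-21/5) = 21/20)
(A(-9) + 115)² = (21/20 + 115)² = (2321/20)² = 5387041/400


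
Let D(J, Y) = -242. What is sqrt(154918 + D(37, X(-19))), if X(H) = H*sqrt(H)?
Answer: 2*sqrt(38669) ≈ 393.29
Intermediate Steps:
X(H) = H**(3/2)
sqrt(154918 + D(37, X(-19))) = sqrt(154918 - 242) = sqrt(154676) = 2*sqrt(38669)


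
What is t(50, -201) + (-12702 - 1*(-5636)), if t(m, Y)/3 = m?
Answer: -6916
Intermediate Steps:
t(m, Y) = 3*m
t(50, -201) + (-12702 - 1*(-5636)) = 3*50 + (-12702 - 1*(-5636)) = 150 + (-12702 + 5636) = 150 - 7066 = -6916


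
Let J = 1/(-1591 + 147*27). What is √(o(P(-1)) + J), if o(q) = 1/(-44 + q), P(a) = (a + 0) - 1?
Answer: I*√15943301/27347 ≈ 0.14601*I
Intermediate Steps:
P(a) = -1 + a (P(a) = a - 1 = -1 + a)
J = 1/2378 (J = 1/(-1591 + 3969) = 1/2378 ≈ 0.00042052)
√(o(P(-1)) + J) = √(1/(-44 + (-1 - 1)) + 1/2378) = √(1/(-44 - 2) + 1/2378) = √(1/(-46) + 1/2378) = √(-1/46 + 1/2378) = √(-583/27347) = I*√15943301/27347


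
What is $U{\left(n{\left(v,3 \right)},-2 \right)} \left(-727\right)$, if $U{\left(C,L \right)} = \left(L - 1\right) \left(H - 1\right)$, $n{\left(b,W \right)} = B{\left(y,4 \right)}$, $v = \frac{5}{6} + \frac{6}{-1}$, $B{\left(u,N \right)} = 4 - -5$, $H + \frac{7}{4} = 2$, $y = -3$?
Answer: $- \frac{6543}{4} \approx -1635.8$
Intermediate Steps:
$H = \frac{1}{4}$ ($H = - \frac{7}{4} + 2 = \frac{1}{4} \approx 0.25$)
$B{\left(u,N \right)} = 9$ ($B{\left(u,N \right)} = 4 + 5 = 9$)
$v = - \frac{31}{6}$ ($v = 5 \cdot \frac{1}{6} + 6 \left(-1\right) = \frac{5}{6} - 6 = - \frac{31}{6} \approx -5.1667$)
$n{\left(b,W \right)} = 9$
$U{\left(C,L \right)} = \frac{3}{4} - \frac{3 L}{4}$ ($U{\left(C,L \right)} = \left(L - 1\right) \left(\frac{1}{4} - 1\right) = \left(-1 + L\right) \left(- \frac{3}{4}\right) = \frac{3}{4} - \frac{3 L}{4}$)
$U{\left(n{\left(v,3 \right)},-2 \right)} \left(-727\right) = \left(\frac{3}{4} - - \frac{3}{2}\right) \left(-727\right) = \left(\frac{3}{4} + \frac{3}{2}\right) \left(-727\right) = \frac{9}{4} \left(-727\right) = - \frac{6543}{4}$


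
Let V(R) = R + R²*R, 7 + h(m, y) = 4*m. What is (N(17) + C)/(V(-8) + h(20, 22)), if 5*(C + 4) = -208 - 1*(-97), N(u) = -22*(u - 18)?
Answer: 7/745 ≈ 0.0093960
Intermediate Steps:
h(m, y) = -7 + 4*m
V(R) = R + R³
N(u) = 396 - 22*u (N(u) = -22*(-18 + u) = 396 - 22*u)
C = -131/5 (C = -4 + (-208 - 1*(-97))/5 = -4 + (-208 + 97)/5 = -4 + (⅕)*(-111) = -4 - 111/5 = -131/5 ≈ -26.200)
(N(17) + C)/(V(-8) + h(20, 22)) = ((396 - 22*17) - 131/5)/((-8 + (-8)³) + (-7 + 4*20)) = ((396 - 374) - 131/5)/((-8 - 512) + (-7 + 80)) = (22 - 131/5)/(-520 + 73) = -21/5/(-447) = -21/5*(-1/447) = 7/745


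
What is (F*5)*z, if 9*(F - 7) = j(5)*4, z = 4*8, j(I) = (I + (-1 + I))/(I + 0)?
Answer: 1248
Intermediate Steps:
j(I) = (-1 + 2*I)/I
z = 32
F = 39/5 (F = 7 + ((2 - 1/5)*4)/9 = 7 + ((2 - 1*⅕)*4)/9 = 7 + ((2 - ⅕)*4)/9 = 7 + ((9/5)*4)/9 = 7 + (⅑)*(36/5) = 7 + ⅘ = 39/5 ≈ 7.8000)
(F*5)*z = ((39/5)*5)*32 = 39*32 = 1248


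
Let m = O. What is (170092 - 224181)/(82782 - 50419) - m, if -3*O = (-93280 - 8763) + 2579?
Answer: -3219115699/97089 ≈ -33156.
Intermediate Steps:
O = 99464/3 (O = -((-93280 - 8763) + 2579)/3 = -(-102043 + 2579)/3 = -⅓*(-99464) = 99464/3 ≈ 33155.)
m = 99464/3 ≈ 33155.
(170092 - 224181)/(82782 - 50419) - m = (170092 - 224181)/(82782 - 50419) - 1*99464/3 = -54089/32363 - 99464/3 = -3219115699/97089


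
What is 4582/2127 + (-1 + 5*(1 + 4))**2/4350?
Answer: 3526142/1542075 ≈ 2.2866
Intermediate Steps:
4582/2127 + (-1 + 5*(1 + 4))**2/4350 = 4582*(1/2127) + (-1 + 5*5)**2*(1/4350) = 4582/2127 + (-1 + 25)**2*(1/4350) = 4582/2127 + 24**2*(1/4350) = 4582/2127 + 576*(1/4350) = 4582/2127 + 96/725 = 3526142/1542075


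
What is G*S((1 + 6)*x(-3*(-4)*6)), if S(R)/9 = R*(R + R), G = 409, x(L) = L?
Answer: 1870065792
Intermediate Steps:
S(R) = 18*R**2 (S(R) = 9*(R*(R + R)) = 9*(R*(2*R)) = 9*(2*R**2) = 18*R**2)
G*S((1 + 6)*x(-3*(-4)*6)) = 409*(18*((1 + 6)*(-3*(-4)*6))**2) = 409*(18*(7*(12*6))**2) = 409*(18*(7*72)**2) = 409*(18*504**2) = 409*(18*254016) = 409*4572288 = 1870065792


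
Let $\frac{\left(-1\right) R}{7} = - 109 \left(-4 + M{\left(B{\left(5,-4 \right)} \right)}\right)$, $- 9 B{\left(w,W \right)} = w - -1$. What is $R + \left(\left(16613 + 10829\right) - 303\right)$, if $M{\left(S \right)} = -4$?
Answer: $21035$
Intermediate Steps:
$B{\left(w,W \right)} = - \frac{1}{9} - \frac{w}{9}$ ($B{\left(w,W \right)} = - \frac{w - -1}{9} = - \frac{w + 1}{9} = - \frac{1 + w}{9} = - \frac{1}{9} - \frac{w}{9}$)
$R = -6104$ ($R = - 7 \left(- 109 \left(-4 - 4\right)\right) = - 7 \left(\left(-109\right) \left(-8\right)\right) = \left(-7\right) 872 = -6104$)
$R + \left(\left(16613 + 10829\right) - 303\right) = -6104 + \left(\left(16613 + 10829\right) - 303\right) = -6104 + \left(27442 - 303\right) = -6104 + 27139 = 21035$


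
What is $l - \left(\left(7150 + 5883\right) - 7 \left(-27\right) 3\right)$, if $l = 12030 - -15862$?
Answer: $14292$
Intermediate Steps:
$l = 27892$ ($l = 12030 + 15862 = 27892$)
$l - \left(\left(7150 + 5883\right) - 7 \left(-27\right) 3\right) = 27892 - \left(\left(7150 + 5883\right) - 7 \left(-27\right) 3\right) = 27892 - \left(13033 - \left(-189\right) 3\right) = 27892 - \left(13033 - -567\right) = 27892 - \left(13033 + 567\right) = 27892 - 13600 = 14292$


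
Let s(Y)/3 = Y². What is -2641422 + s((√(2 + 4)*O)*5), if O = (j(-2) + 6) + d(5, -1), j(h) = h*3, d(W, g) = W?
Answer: -2630172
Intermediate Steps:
j(h) = 3*h
O = 5 (O = (3*(-2) + 6) + 5 = (-6 + 6) + 5 = 0 + 5 = 5)
s(Y) = 3*Y²
-2641422 + s((√(2 + 4)*O)*5) = -2641422 + 3*((√(2 + 4)*5)*5)² = -2641422 + 3*((√6*5)*5)² = -2641422 + 3*((5*√6)*5)² = -2641422 + 3*(25*√6)² = -2641422 + 3*3750 = -2641422 + 11250 = -2630172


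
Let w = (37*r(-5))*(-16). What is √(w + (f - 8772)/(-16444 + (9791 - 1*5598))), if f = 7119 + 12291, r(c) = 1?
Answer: I*√88981830730/12251 ≈ 24.349*I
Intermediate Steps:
f = 19410
w = -592 (w = (37*1)*(-16) = 37*(-16) = -592)
√(w + (f - 8772)/(-16444 + (9791 - 1*5598))) = √(-592 + (19410 - 8772)/(-16444 + (9791 - 1*5598))) = √(-592 + 10638/(-16444 + (9791 - 5598))) = √(-592 + 10638/(-16444 + 4193)) = √(-592 + 10638/(-12251)) = √(-592 + 10638*(-1/12251)) = √(-592 - 10638/12251) = √(-7263230/12251) = I*√88981830730/12251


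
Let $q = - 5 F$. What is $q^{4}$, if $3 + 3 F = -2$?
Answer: $\frac{390625}{81} \approx 4822.5$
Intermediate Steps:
$F = - \frac{5}{3}$ ($F = -1 + \frac{1}{3} \left(-2\right) = -1 - \frac{2}{3} = - \frac{5}{3} \approx -1.6667$)
$q = \frac{25}{3}$ ($q = \left(-5\right) \left(- \frac{5}{3}\right) = \frac{25}{3} \approx 8.3333$)
$q^{4} = \left(\frac{25}{3}\right)^{4} = \frac{390625}{81}$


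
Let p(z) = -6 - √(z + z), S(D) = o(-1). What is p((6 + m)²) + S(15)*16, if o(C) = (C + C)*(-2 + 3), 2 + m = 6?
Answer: -38 - 10*√2 ≈ -52.142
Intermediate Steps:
m = 4 (m = -2 + 6 = 4)
o(C) = 2*C (o(C) = (2*C)*1 = 2*C)
S(D) = -2 (S(D) = 2*(-1) = -2)
p(z) = -6 - √2*√z (p(z) = -6 - √(2*z) = -6 - √2*√z)
p((6 + m)²) + S(15)*16 = (-6 - √2*√((6 + 4)²)) - 2*16 = (-6 - √2*√(10²)) - 32 = (-6 - √2*√100) - 32 = (-6 - 1*√2*10) - 32 = (-6 - 10*√2) - 32 = -38 - 10*√2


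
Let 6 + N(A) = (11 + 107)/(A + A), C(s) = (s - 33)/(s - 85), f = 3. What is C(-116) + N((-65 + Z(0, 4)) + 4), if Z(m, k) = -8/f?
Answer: -237464/38391 ≈ -6.1854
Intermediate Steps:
C(s) = (-33 + s)/(-85 + s)
Z(m, k) = -8/3
N(A) = -6 + 59/A (N(A) = -6 + (11 + 107)/(A + A) = -6 + 118/((2*A)) = -6 + 118*(1/(2*A)) = -6 + 59/A)
C(-116) + N((-65 + Z(0, 4)) + 4) = (-33 - 116)/(-85 - 116) + (-6 + 59/((-65 - 8/3) + 4)) = -149/(-201) + (-6 + 59/(-203/3 + 4)) = -1/201*(-149) + (-6 + 59/(-191/3)) = 149/201 + (-6 + 59*(-3/191)) = 149/201 + (-6 - 177/191) = 149/201 - 1323/191 = -237464/38391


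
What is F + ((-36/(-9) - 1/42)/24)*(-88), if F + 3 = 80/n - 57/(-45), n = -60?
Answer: -11117/630 ≈ -17.646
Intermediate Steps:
F = -46/15 (F = -3 + (80/(-60) - 57/(-45)) = -3 + (80*(-1/60) - 57*(-1/45)) = -3 + (-4/3 + 19/15) = -3 - 1/15 = -46/15 ≈ -3.0667)
F + ((-36/(-9) - 1/42)/24)*(-88) = -46/15 + ((-36/(-9) - 1/42)/24)*(-88) = -46/15 + ((-36*(-1/9) - 1*1/42)*(1/24))*(-88) = -46/15 + ((4 - 1/42)*(1/24))*(-88) = -46/15 + ((167/42)*(1/24))*(-88) = -46/15 + (167/1008)*(-88) = -46/15 - 1837/126 = -11117/630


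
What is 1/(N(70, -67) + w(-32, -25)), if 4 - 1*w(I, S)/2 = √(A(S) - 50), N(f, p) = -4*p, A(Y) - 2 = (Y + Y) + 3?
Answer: 69/19139 + I*√95/38278 ≈ 0.0036052 + 0.00025463*I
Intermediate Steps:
A(Y) = 5 + 2*Y (A(Y) = 2 + ((Y + Y) + 3) = 2 + (2*Y + 3) = 2 + (3 + 2*Y) = 5 + 2*Y)
w(I, S) = 8 - 2*√(-45 + 2*S) (w(I, S) = 8 - 2*√((5 + 2*S) - 50) = 8 - 2*√(-45 + 2*S))
1/(N(70, -67) + w(-32, -25)) = 1/(-4*(-67) + (8 - 2*√(-45 + 2*(-25)))) = 1/(268 + (8 - 2*√(-45 - 50))) = 1/(268 + (8 - 2*I*√95)) = 1/(276 - 2*I*√95)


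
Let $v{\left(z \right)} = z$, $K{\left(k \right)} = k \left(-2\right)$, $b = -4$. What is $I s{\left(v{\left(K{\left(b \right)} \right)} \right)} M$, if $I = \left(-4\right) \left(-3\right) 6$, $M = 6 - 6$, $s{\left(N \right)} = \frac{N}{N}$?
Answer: $0$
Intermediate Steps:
$K{\left(k \right)} = - 2 k$
$s{\left(N \right)} = 1$
$M = 0$ ($M = 6 - 6 = 0$)
$I = 72$ ($I = 12 \cdot 6 = 72$)
$I s{\left(v{\left(K{\left(b \right)} \right)} \right)} M = 72 \cdot 1 \cdot 0 = 72 \cdot 0 = 0$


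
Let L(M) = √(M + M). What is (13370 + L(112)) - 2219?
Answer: 11151 + 4*√14 ≈ 11166.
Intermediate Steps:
L(M) = √2*√M (L(M) = √(2*M) = √2*√M)
(13370 + L(112)) - 2219 = (13370 + √2*√112) - 2219 = (13370 + √2*(4*√7)) - 2219 = (13370 + 4*√14) - 2219 = 11151 + 4*√14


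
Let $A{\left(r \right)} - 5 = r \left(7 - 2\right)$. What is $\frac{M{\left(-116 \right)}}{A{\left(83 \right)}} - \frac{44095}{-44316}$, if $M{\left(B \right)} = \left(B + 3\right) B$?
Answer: $\frac{49951169}{1551060} \approx 32.205$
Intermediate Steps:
$M{\left(B \right)} = B \left(3 + B\right)$ ($M{\left(B \right)} = \left(3 + B\right) B = B \left(3 + B\right)$)
$A{\left(r \right)} = 5 + 5 r$ ($A{\left(r \right)} = 5 + r \left(7 - 2\right) = 5 + r 5 = 5 + 5 r$)
$\frac{M{\left(-116 \right)}}{A{\left(83 \right)}} - \frac{44095}{-44316} = \frac{\left(-116\right) \left(3 - 116\right)}{5 + 5 \cdot 83} - \frac{44095}{-44316} = \frac{\left(-116\right) \left(-113\right)}{5 + 415} - - \frac{44095}{44316} = \frac{13108}{420} + \frac{44095}{44316} = 13108 \cdot \frac{1}{420} + \frac{44095}{44316} = \frac{3277}{105} + \frac{44095}{44316} = \frac{49951169}{1551060}$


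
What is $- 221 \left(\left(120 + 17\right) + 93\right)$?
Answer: $-50830$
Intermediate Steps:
$- 221 \left(\left(120 + 17\right) + 93\right) = - 221 \left(137 + 93\right) = \left(-221\right) 230 = -50830$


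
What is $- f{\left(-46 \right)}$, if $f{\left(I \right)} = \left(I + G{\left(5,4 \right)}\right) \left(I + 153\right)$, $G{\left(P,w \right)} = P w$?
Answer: $2782$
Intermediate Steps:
$f{\left(I \right)} = \left(20 + I\right) \left(153 + I\right)$ ($f{\left(I \right)} = \left(I + 5 \cdot 4\right) \left(I + 153\right) = \left(I + 20\right) \left(153 + I\right) = \left(20 + I\right) \left(153 + I\right)$)
$- f{\left(-46 \right)} = - (3060 + \left(-46\right)^{2} + 173 \left(-46\right)) = - (3060 + 2116 - 7958) = \left(-1\right) \left(-2782\right) = 2782$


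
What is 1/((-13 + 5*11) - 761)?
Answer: -1/719 ≈ -0.0013908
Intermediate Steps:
1/((-13 + 5*11) - 761) = 1/((-13 + 55) - 761) = 1/(42 - 761) = 1/(-719) = -1/719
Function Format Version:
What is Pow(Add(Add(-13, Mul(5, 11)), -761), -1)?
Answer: Rational(-1, 719) ≈ -0.0013908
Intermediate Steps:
Pow(Add(Add(-13, Mul(5, 11)), -761), -1) = Pow(Add(Add(-13, 55), -761), -1) = Pow(Add(42, -761), -1) = Pow(-719, -1) = Rational(-1, 719)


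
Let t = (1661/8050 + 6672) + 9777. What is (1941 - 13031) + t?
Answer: 43141611/8050 ≈ 5359.2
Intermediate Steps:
t = 132416111/8050 (t = (1661*(1/8050) + 6672) + 9777 = (1661/8050 + 6672) + 9777 = 53711261/8050 + 9777 = 132416111/8050 ≈ 16449.)
(1941 - 13031) + t = (1941 - 13031) + 132416111/8050 = -11090 + 132416111/8050 = 43141611/8050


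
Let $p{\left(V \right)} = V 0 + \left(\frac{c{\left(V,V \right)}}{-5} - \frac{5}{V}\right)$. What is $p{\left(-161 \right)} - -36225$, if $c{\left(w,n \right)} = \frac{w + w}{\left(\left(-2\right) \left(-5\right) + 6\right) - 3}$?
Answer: $\frac{379146792}{10465} \approx 36230.0$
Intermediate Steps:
$c{\left(w,n \right)} = \frac{2 w}{13}$ ($c{\left(w,n \right)} = \frac{2 w}{\left(10 + 6\right) - 3} = \frac{2 w}{16 - 3} = \frac{2 w}{13}$)
$p{\left(V \right)} = - \frac{5}{V} - \frac{2 V}{65}$ ($p{\left(V \right)} = V 0 + \left(\frac{\frac{2}{13} V}{-5} - \frac{5}{V}\right) = 0 + \left(\frac{2 V}{13} \left(- \frac{1}{5}\right) - \frac{5}{V}\right) = 0 - \left(\frac{5}{V} + \frac{2 V}{65}\right) = - \frac{5}{V} - \frac{2 V}{65}$)
$p{\left(-161 \right)} - -36225 = \left(- \frac{5}{-161} - - \frac{322}{65}\right) - -36225 = \left(\left(-5\right) \left(- \frac{1}{161}\right) + \frac{322}{65}\right) + 36225 = \left(\frac{5}{161} + \frac{322}{65}\right) + 36225 = \frac{52167}{10465} + 36225 = \frac{379146792}{10465}$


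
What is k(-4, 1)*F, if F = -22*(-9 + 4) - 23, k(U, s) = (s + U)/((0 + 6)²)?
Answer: -29/4 ≈ -7.2500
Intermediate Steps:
k(U, s) = U/36 + s/36 (k(U, s) = (U + s)/(6²) = (U + s)/36 = (U + s)*(1/36) = U/36 + s/36)
F = 87 (F = -22*(-5) - 23 = 110 - 23 = 87)
k(-4, 1)*F = ((1/36)*(-4) + (1/36)*1)*87 = (-⅑ + 1/36)*87 = -1/12*87 = -29/4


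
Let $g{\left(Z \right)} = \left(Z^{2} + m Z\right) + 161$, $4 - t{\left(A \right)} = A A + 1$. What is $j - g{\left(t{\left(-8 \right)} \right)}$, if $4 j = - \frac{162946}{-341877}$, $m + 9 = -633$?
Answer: $- \frac{29431425703}{683754} \approx -43044.0$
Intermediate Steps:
$m = -642$ ($m = -9 - 633 = -642$)
$t{\left(A \right)} = 3 - A^{2}$ ($t{\left(A \right)} = 4 - \left(A A + 1\right) = 4 - \left(A^{2} + 1\right) = 4 - \left(1 + A^{2}\right) = 3 - A^{2}$)
$g{\left(Z \right)} = 161 + Z^{2} - 642 Z$ ($g{\left(Z \right)} = \left(Z^{2} - 642 Z\right) + 161 = 161 + Z^{2} - 642 Z$)
$j = \frac{81473}{683754}$ ($j = \frac{\left(-162946\right) \frac{1}{-341877}}{4} = \frac{\left(-162946\right) \left(- \frac{1}{341877}\right)}{4} = \frac{1}{4} \cdot \frac{162946}{341877} = \frac{81473}{683754} \approx 0.11916$)
$j - g{\left(t{\left(-8 \right)} \right)} = \frac{81473}{683754} - \left(161 + \left(3 - \left(-8\right)^{2}\right)^{2} - 642 \left(3 - \left(-8\right)^{2}\right)\right) = \frac{81473}{683754} - \left(161 + \left(3 - 64\right)^{2} - 642 \left(3 - 64\right)\right) = \frac{81473}{683754} - \left(161 + \left(-61\right)^{2} - -39162\right) = \frac{81473}{683754} - \left(161 + 3721 + 39162\right) = \frac{81473}{683754} - 43044 = - \frac{29431425703}{683754}$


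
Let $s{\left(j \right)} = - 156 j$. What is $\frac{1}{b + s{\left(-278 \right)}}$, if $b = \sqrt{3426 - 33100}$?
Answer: $\frac{21684}{940406549} - \frac{i \sqrt{29674}}{1880813098} \approx 2.3058 \cdot 10^{-5} - 9.1589 \cdot 10^{-8} i$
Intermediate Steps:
$b = i \sqrt{29674}$ ($b = \sqrt{-29674} = i \sqrt{29674} \approx 172.26 i$)
$\frac{1}{b + s{\left(-278 \right)}} = \frac{1}{i \sqrt{29674} - -43368} = \frac{1}{i \sqrt{29674} + 43368} = \frac{1}{43368 + i \sqrt{29674}}$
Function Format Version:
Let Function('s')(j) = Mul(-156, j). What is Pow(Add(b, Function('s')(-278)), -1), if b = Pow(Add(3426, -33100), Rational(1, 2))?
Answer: Add(Rational(21684, 940406549), Mul(Rational(-1, 1880813098), I, Pow(29674, Rational(1, 2)))) ≈ Add(2.3058e-5, Mul(-9.1589e-8, I))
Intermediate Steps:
b = Mul(I, Pow(29674, Rational(1, 2))) (b = Pow(-29674, Rational(1, 2)) = Mul(I, Pow(29674, Rational(1, 2))) ≈ Mul(172.26, I))
Pow(Add(b, Function('s')(-278)), -1) = Pow(Add(Mul(I, Pow(29674, Rational(1, 2))), Mul(-156, -278)), -1) = Pow(Add(Mul(I, Pow(29674, Rational(1, 2))), 43368), -1) = Pow(Add(43368, Mul(I, Pow(29674, Rational(1, 2)))), -1)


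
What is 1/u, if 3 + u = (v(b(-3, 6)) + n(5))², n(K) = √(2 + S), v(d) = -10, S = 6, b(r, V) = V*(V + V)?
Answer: 21/1565 + 8*√2/1565 ≈ 0.020648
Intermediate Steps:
b(r, V) = 2*V² (b(r, V) = V*(2*V) = 2*V²)
n(K) = 2*√2 (n(K) = √(2 + 6) = √8 = 2*√2)
u = -3 + (-10 + 2*√2)² ≈ 48.431
1/u = 1/(105 - 40*√2)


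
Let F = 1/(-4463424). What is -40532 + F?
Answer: -180911501569/4463424 ≈ -40532.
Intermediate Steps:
F = -1/4463424 ≈ -2.2404e-7
-40532 + F = -40532 - 1/4463424 = -180911501569/4463424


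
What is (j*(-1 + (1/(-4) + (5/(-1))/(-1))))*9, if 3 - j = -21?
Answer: 810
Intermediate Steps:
j = 24 (j = 3 - 1*(-21) = 3 + 21 = 24)
(j*(-1 + (1/(-4) + (5/(-1))/(-1))))*9 = (24*(-1 + (1/(-4) + (5/(-1))/(-1))))*9 = (24*(-1 + (1*(-¼) + (5*(-1))*(-1))))*9 = (24*(-1 + (-¼ - 5*(-1))))*9 = (24*(-1 + (-¼ + 5)))*9 = (24*(-1 + 19/4))*9 = (24*(15/4))*9 = 90*9 = 810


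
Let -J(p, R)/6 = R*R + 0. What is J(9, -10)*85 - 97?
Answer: -51097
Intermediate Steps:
J(p, R) = -6*R² (J(p, R) = -6*(R*R + 0) = -6*(R² + 0) = -6*R²)
J(9, -10)*85 - 97 = -6*(-10)²*85 - 97 = -6*100*85 - 97 = -600*85 - 97 = -51000 - 97 = -51097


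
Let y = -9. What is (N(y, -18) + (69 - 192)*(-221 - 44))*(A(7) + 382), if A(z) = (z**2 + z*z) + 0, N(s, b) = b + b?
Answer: 15628320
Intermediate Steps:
N(s, b) = 2*b
A(z) = 2*z**2 (A(z) = (z**2 + z**2) + 0 = 2*z**2 + 0 = 2*z**2)
(N(y, -18) + (69 - 192)*(-221 - 44))*(A(7) + 382) = (2*(-18) + (69 - 192)*(-221 - 44))*(2*7**2 + 382) = (-36 - 123*(-265))*(2*49 + 382) = (-36 + 32595)*(98 + 382) = 32559*480 = 15628320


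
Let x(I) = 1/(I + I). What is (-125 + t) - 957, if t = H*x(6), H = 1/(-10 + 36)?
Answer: -337583/312 ≈ -1082.0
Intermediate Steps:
x(I) = 1/(2*I)
H = 1/26 ≈ 0.038462
t = 1/312 (t = ((½)/6)/26 = ((½)*(⅙))/26 = (1/26)*(1/12) = 1/312 ≈ 0.0032051)
(-125 + t) - 957 = (-125 + 1/312) - 957 = -38999/312 - 957 = -337583/312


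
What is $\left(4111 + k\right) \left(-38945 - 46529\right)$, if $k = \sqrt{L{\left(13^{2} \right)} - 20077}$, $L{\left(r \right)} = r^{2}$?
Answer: $-351383614 - 170948 \sqrt{2121} \approx -3.5926 \cdot 10^{8}$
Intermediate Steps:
$k = 2 \sqrt{2121}$ ($k = \sqrt{\left(13^{2}\right)^{2} - 20077} = \sqrt{169^{2} - 20077} = \sqrt{28561 - 20077} = \sqrt{8484} = 2 \sqrt{2121} \approx 92.109$)
$\left(4111 + k\right) \left(-38945 - 46529\right) = \left(4111 + 2 \sqrt{2121}\right) \left(-38945 - 46529\right) = \left(4111 + 2 \sqrt{2121}\right) \left(-85474\right) = -351383614 - 170948 \sqrt{2121}$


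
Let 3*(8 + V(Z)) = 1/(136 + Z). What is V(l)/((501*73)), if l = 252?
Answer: -9311/42570972 ≈ -0.00021872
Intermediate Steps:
V(Z) = -8 + 1/(3*(136 + Z))
V(l)/((501*73)) = ((-3263 - 24*252)/(3*(136 + 252)))/((501*73)) = ((1/3)*(-3263 - 6048)/388)/36573 = ((1/3)*(1/388)*(-9311))*(1/36573) = -9311/1164*1/36573 = -9311/42570972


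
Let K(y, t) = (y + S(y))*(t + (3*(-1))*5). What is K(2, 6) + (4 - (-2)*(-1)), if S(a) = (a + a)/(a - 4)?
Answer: 2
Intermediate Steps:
S(a) = 2*a/(-4 + a) (S(a) = (2*a)/(-4 + a) = 2*a/(-4 + a))
K(y, t) = (-15 + t)*(y + 2*y/(-4 + y)) (K(y, t) = (y + 2*y/(-4 + y))*(t + (3*(-1))*5) = (y + 2*y/(-4 + y))*(t - 3*5) = (y + 2*y/(-4 + y))*(t - 15) = (y + 2*y/(-4 + y))*(-15 + t) = (-15 + t)*(y + 2*y/(-4 + y)))
K(2, 6) + (4 - (-2)*(-1)) = 2*(-30 + 2*6 + (-15 + 6)*(-4 + 2))/(-4 + 2) + (4 - (-2)*(-1)) = 2*(-30 + 12 - 9*(-2))/(-2) + (4 - 2*1) = 2*(-1/2)*(-30 + 12 + 18) + (4 - 2) = 2*(-1/2)*0 + 2 = 0 + 2 = 2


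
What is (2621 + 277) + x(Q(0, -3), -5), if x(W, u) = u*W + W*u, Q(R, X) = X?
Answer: 2928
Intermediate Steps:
x(W, u) = 2*W*u (x(W, u) = W*u + W*u = 2*W*u)
(2621 + 277) + x(Q(0, -3), -5) = (2621 + 277) + 2*(-3)*(-5) = 2898 + 30 = 2928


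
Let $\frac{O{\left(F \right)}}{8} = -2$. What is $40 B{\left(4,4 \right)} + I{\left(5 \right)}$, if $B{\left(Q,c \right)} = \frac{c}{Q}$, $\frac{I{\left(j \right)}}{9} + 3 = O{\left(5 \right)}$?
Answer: $-131$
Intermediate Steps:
$O{\left(F \right)} = -16$ ($O{\left(F \right)} = 8 \left(-2\right) = -16$)
$I{\left(j \right)} = -171$ ($I{\left(j \right)} = -27 + 9 \left(-16\right) = -27 - 144 = -171$)
$40 B{\left(4,4 \right)} + I{\left(5 \right)} = 40 \cdot \frac{4}{4} - 171 = 40 \cdot 4 \cdot \frac{1}{4} - 171 = 40 \cdot 1 - 171 = 40 - 171 = -131$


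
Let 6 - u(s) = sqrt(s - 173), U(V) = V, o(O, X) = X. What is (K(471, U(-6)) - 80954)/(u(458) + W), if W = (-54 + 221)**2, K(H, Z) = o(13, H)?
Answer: -449014657/155626148 - 80483*sqrt(285)/778130740 ≈ -2.8870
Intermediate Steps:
K(H, Z) = H
u(s) = 6 - sqrt(-173 + s) (u(s) = 6 - sqrt(s - 173) = 6 - sqrt(-173 + s))
W = 27889 (W = 167**2 = 27889)
(K(471, U(-6)) - 80954)/(u(458) + W) = (471 - 80954)/((6 - sqrt(-173 + 458)) + 27889) = -80483/((6 - sqrt(285)) + 27889) = -80483/(27895 - sqrt(285))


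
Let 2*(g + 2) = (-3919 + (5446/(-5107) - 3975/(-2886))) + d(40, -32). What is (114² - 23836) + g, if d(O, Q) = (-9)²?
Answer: -125386373825/9825868 ≈ -12761.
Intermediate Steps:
d(O, Q) = 81
g = -18873964705/9825868 (g = -2 + ((-3919 + (5446/(-5107) - 3975/(-2886))) + 81)/2 = -2 + ((-3919 + (5446*(-1/5107) - 3975*(-1/2886))) + 81)/2 = -2 + ((-3919 + (-5446/5107 + 1325/962)) + 81)/2 = -2 + ((-3919 + 1527723/4912934) + 81)/2 = -2 + (-19252260623/4912934 + 81)/2 = -2 + (½)*(-18854312969/4912934) = -2 - 18854312969/9825868 = -18873964705/9825868 ≈ -1920.8)
(114² - 23836) + g = (114² - 23836) - 18873964705/9825868 = (12996 - 23836) - 18873964705/9825868 = -10840 - 18873964705/9825868 = -125386373825/9825868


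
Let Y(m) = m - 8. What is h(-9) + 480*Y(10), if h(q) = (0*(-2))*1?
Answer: 960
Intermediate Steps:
Y(m) = -8 + m
h(q) = 0 (h(q) = 0*1 = 0)
h(-9) + 480*Y(10) = 0 + 480*(-8 + 10) = 0 + 480*2 = 0 + 960 = 960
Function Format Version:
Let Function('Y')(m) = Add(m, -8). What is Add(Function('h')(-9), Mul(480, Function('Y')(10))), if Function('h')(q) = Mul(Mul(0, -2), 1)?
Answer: 960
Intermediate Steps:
Function('Y')(m) = Add(-8, m)
Function('h')(q) = 0 (Function('h')(q) = Mul(0, 1) = 0)
Add(Function('h')(-9), Mul(480, Function('Y')(10))) = Add(0, Mul(480, Add(-8, 10))) = Add(0, Mul(480, 2)) = Add(0, 960) = 960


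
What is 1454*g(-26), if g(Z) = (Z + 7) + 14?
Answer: -7270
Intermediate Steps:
g(Z) = 21 + Z (g(Z) = (7 + Z) + 14 = 21 + Z)
1454*g(-26) = 1454*(21 - 26) = 1454*(-5) = -7270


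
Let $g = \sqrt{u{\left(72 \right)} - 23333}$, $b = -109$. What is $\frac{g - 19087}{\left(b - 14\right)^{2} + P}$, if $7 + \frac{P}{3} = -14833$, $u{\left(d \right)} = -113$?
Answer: $\frac{19087}{29391} - \frac{i \sqrt{23446}}{29391} \approx 0.64942 - 0.0052098 i$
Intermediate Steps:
$P = -44520$ ($P = -21 + 3 \left(-14833\right) = -21 - 44499 = -44520$)
$g = i \sqrt{23446}$ ($g = \sqrt{-113 - 23333} = \sqrt{-23446} = i \sqrt{23446} \approx 153.12 i$)
$\frac{g - 19087}{\left(b - 14\right)^{2} + P} = \frac{i \sqrt{23446} - 19087}{\left(-109 - 14\right)^{2} - 44520} = \frac{-19087 + i \sqrt{23446}}{\left(-123\right)^{2} - 44520} = \frac{-19087 + i \sqrt{23446}}{15129 - 44520} = \frac{-19087 + i \sqrt{23446}}{-29391} = \left(-19087 + i \sqrt{23446}\right) \left(- \frac{1}{29391}\right) = \frac{19087}{29391} - \frac{i \sqrt{23446}}{29391}$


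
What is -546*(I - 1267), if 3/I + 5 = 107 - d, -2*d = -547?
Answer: 33897786/49 ≈ 6.9179e+5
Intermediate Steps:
d = 547/2 (d = -½*(-547) = 547/2 ≈ 273.50)
I = -6/343 (I = 3/(-5 + (107 - 1*547/2)) = 3/(-5 + (107 - 547/2)) = 3/(-5 - 333/2) = 3/(-343/2) = 3*(-2/343) = -6/343 ≈ -0.017493)
-546*(I - 1267) = -546*(-6/343 - 1267) = -546*(-434587/343) = 33897786/49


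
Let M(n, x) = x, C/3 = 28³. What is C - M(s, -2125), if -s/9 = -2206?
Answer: 67981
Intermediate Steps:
C = 65856 (C = 3*28³ = 3*21952 = 65856)
s = 19854 (s = -9*(-2206) = 19854)
C - M(s, -2125) = 65856 - 1*(-2125) = 65856 + 2125 = 67981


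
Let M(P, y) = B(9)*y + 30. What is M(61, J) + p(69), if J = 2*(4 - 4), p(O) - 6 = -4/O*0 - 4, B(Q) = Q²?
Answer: 32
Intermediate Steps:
p(O) = 2 (p(O) = 6 + (-4/O*0 - 4) = 6 + (0 - 4) = 6 - 4 = 2)
J = 0 (J = 2*0 = 0)
M(P, y) = 30 + 81*y (M(P, y) = 9²*y + 30 = 81*y + 30 = 30 + 81*y)
M(61, J) + p(69) = (30 + 81*0) + 2 = (30 + 0) + 2 = 30 + 2 = 32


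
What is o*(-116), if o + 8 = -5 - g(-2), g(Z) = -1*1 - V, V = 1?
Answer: 1276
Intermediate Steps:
g(Z) = -2 (g(Z) = -1*1 - 1*1 = -1 - 1 = -2)
o = -11 (o = -8 + (-5 - 1*(-2)) = -8 + (-5 + 2) = -8 - 3 = -11)
o*(-116) = -11*(-116) = 1276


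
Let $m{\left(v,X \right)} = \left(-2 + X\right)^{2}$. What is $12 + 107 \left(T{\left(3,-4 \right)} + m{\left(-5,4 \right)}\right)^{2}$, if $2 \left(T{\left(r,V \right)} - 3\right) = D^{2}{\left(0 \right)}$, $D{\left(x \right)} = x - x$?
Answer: $5255$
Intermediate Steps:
$D{\left(x \right)} = 0$
$T{\left(r,V \right)} = 3$ ($T{\left(r,V \right)} = 3 + \frac{0^{2}}{2} = 3 + \frac{1}{2} \cdot 0 = 3 + 0 = 3$)
$12 + 107 \left(T{\left(3,-4 \right)} + m{\left(-5,4 \right)}\right)^{2} = 12 + 107 \left(3 + \left(-2 + 4\right)^{2}\right)^{2} = 12 + 107 \left(3 + 2^{2}\right)^{2} = 12 + 107 \left(3 + 4\right)^{2} = 12 + 107 \cdot 7^{2} = 12 + 107 \cdot 49 = 12 + 5243 = 5255$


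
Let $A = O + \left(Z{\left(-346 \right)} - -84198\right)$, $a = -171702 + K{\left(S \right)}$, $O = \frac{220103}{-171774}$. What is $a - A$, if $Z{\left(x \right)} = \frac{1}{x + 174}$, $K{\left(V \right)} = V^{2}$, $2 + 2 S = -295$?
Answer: $- \frac{1727255919193}{7386282} \approx -2.3385 \cdot 10^{5}$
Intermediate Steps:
$S = - \frac{297}{2}$ ($S = -1 + \frac{1}{2} \left(-295\right) = -1 - \frac{295}{2} = - \frac{297}{2} \approx -148.5$)
$O = - \frac{220103}{171774}$ ($O = 220103 \left(- \frac{1}{171774}\right) = - \frac{220103}{171774} \approx -1.2814$)
$Z{\left(x \right)} = \frac{1}{174 + x}$
$a = - \frac{598599}{4}$ ($a = -171702 + \left(- \frac{297}{2}\right)^{2} = -171702 + \frac{88209}{4} = - \frac{598599}{4} \approx -1.4965 \cdot 10^{5}$)
$A = \frac{1243801328927}{14772564}$ ($A = - \frac{220103}{171774} + \left(\frac{1}{174 - 346} - -84198\right) = - \frac{220103}{171774} + \left(\frac{1}{-172} + 84198\right) = - \frac{220103}{171774} + \left(- \frac{1}{172} + 84198\right) = - \frac{220103}{171774} + \frac{14482055}{172} = \frac{1243801328927}{14772564} \approx 84197.0$)
$a - A = - \frac{598599}{4} - \frac{1243801328927}{14772564} = - \frac{1727255919193}{7386282}$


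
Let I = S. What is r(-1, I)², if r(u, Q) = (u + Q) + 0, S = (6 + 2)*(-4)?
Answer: 1089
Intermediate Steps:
S = -32 (S = 8*(-4) = -32)
I = -32
r(u, Q) = Q + u (r(u, Q) = (Q + u) + 0 = Q + u)
r(-1, I)² = (-32 - 1)² = (-33)² = 1089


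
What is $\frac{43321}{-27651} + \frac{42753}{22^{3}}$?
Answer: $\frac{720881195}{294427848} \approx 2.4484$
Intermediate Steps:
$\frac{43321}{-27651} + \frac{42753}{22^{3}} = 43321 \left(- \frac{1}{27651}\right) + \frac{42753}{10648} = - \frac{43321}{27651} + 42753 \cdot \frac{1}{10648} = - \frac{43321}{27651} + \frac{42753}{10648} = \frac{720881195}{294427848}$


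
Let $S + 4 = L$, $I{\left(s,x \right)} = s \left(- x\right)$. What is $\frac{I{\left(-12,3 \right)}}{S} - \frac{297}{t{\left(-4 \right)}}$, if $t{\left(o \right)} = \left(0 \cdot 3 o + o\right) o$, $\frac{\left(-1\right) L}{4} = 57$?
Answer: $- \frac{8685}{464} \approx -18.718$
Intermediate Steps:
$L = -228$ ($L = \left(-4\right) 57 = -228$)
$I{\left(s,x \right)} = - s x$
$S = -232$ ($S = -4 - 228 = -232$)
$t{\left(o \right)} = o^{2}$ ($t{\left(o \right)} = \left(0 o + o\right) o = \left(0 + o\right) o = o o = o^{2}$)
$\frac{I{\left(-12,3 \right)}}{S} - \frac{297}{t{\left(-4 \right)}} = \frac{\left(-1\right) \left(-12\right) 3}{-232} - \frac{297}{\left(-4\right)^{2}} = 36 \left(- \frac{1}{232}\right) - \frac{297}{16} = - \frac{9}{58} - \frac{297}{16} = - \frac{8685}{464}$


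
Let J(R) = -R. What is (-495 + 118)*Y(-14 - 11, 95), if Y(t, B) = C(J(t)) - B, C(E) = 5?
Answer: 33930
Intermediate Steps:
Y(t, B) = 5 - B
(-495 + 118)*Y(-14 - 11, 95) = (-495 + 118)*(5 - 1*95) = -377*(5 - 95) = -377*(-90) = 33930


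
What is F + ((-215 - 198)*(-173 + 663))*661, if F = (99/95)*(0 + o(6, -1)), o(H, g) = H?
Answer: -12707823556/95 ≈ -1.3377e+8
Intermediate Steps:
F = 594/95 (F = (99/95)*(0 + 6) = (99*(1/95))*6 = (99/95)*6 = 594/95 ≈ 6.2526)
F + ((-215 - 198)*(-173 + 663))*661 = 594/95 + ((-215 - 198)*(-173 + 663))*661 = 594/95 - 413*490*661 = 594/95 - 202370*661 = 594/95 - 133766570 = -12707823556/95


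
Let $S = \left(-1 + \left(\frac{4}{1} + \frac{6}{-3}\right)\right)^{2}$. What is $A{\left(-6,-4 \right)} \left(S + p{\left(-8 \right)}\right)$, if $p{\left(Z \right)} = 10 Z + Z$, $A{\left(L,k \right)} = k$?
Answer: $348$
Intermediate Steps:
$S = 1$ ($S = \left(-1 + \left(4 \cdot 1 + 6 \left(- \frac{1}{3}\right)\right)\right)^{2} = \left(-1 + \left(4 - 2\right)\right)^{2} = \left(-1 + 2\right)^{2} = 1^{2} = 1$)
$p{\left(Z \right)} = 11 Z$
$A{\left(-6,-4 \right)} \left(S + p{\left(-8 \right)}\right) = - 4 \left(1 + 11 \left(-8\right)\right) = - 4 \left(1 - 88\right) = \left(-4\right) \left(-87\right) = 348$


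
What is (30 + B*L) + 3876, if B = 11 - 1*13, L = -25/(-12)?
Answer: 23411/6 ≈ 3901.8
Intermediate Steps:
L = 25/12 (L = -25*(-1/12) = 25/12 ≈ 2.0833)
B = -2 (B = 11 - 13 = -2)
(30 + B*L) + 3876 = (30 - 2*25/12) + 3876 = (30 - 25/6) + 3876 = 155/6 + 3876 = 23411/6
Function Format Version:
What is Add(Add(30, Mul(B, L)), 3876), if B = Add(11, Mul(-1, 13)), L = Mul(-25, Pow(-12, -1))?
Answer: Rational(23411, 6) ≈ 3901.8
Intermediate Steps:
L = Rational(25, 12) (L = Mul(-25, Rational(-1, 12)) = Rational(25, 12) ≈ 2.0833)
B = -2 (B = Add(11, -13) = -2)
Add(Add(30, Mul(B, L)), 3876) = Add(Add(30, Mul(-2, Rational(25, 12))), 3876) = Add(Add(30, Rational(-25, 6)), 3876) = Add(Rational(155, 6), 3876) = Rational(23411, 6)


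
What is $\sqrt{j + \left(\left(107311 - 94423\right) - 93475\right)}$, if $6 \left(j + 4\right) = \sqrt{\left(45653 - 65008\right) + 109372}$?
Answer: $\frac{\sqrt{-2901276 + 6 \sqrt{90017}}}{6} \approx 283.8 i$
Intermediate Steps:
$j = -4 + \frac{\sqrt{90017}}{6}$ ($j = -4 + \frac{\sqrt{\left(45653 - 65008\right) + 109372}}{6} = -4 + \frac{\sqrt{-19355 + 109372}}{6} = -4 + \frac{\sqrt{90017}}{6} \approx 46.005$)
$\sqrt{j + \left(\left(107311 - 94423\right) - 93475\right)} = \sqrt{\left(-4 + \frac{\sqrt{90017}}{6}\right) + \left(\left(107311 - 94423\right) - 93475\right)} = \sqrt{\left(-4 + \frac{\sqrt{90017}}{6}\right) + \left(12888 - 93475\right)} = \sqrt{\left(-4 + \frac{\sqrt{90017}}{6}\right) - 80587} = \sqrt{-80591 + \frac{\sqrt{90017}}{6}}$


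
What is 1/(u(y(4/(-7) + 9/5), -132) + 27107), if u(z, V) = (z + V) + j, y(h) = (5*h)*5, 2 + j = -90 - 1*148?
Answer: 7/187360 ≈ 3.7361e-5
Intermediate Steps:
j = -240 (j = -2 + (-90 - 1*148) = -2 + (-90 - 148) = -2 - 238 = -240)
y(h) = 25*h
u(z, V) = -240 + V + z (u(z, V) = (z + V) - 240 = (V + z) - 240 = -240 + V + z)
1/(u(y(4/(-7) + 9/5), -132) + 27107) = 1/((-240 - 132 + 25*(4/(-7) + 9/5)) + 27107) = 1/((-240 - 132 + 25*(4*(-⅐) + 9*(⅕))) + 27107) = 1/((-240 - 132 + 25*(-4/7 + 9/5)) + 27107) = 1/((-240 - 132 + 25*(43/35)) + 27107) = 1/((-240 - 132 + 215/7) + 27107) = 1/(-2389/7 + 27107) = 1/(187360/7) = 7/187360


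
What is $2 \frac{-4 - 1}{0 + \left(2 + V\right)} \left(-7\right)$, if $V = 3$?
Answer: $14$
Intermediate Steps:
$2 \frac{-4 - 1}{0 + \left(2 + V\right)} \left(-7\right) = 2 \frac{-4 - 1}{0 + \left(2 + 3\right)} \left(-7\right) = 2 \left(- \frac{5}{0 + 5}\right) \left(-7\right) = 2 \left(- \frac{5}{5}\right) \left(-7\right) = 2 \left(\left(-5\right) \frac{1}{5}\right) \left(-7\right) = 2 \left(-1\right) \left(-7\right) = \left(-2\right) \left(-7\right) = 14$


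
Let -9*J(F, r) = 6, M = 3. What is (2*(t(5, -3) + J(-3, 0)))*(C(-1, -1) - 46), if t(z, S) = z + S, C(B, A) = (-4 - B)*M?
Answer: -440/3 ≈ -146.67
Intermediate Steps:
J(F, r) = -2/3 (J(F, r) = -1/9*6 = -2/3)
C(B, A) = -12 - 3*B (C(B, A) = (-4 - B)*3 = -12 - 3*B)
t(z, S) = S + z
(2*(t(5, -3) + J(-3, 0)))*(C(-1, -1) - 46) = (2*((-3 + 5) - 2/3))*((-12 - 3*(-1)) - 46) = (2*(2 - 2/3))*((-12 + 3) - 46) = (2*(4/3))*(-9 - 46) = (8/3)*(-55) = -440/3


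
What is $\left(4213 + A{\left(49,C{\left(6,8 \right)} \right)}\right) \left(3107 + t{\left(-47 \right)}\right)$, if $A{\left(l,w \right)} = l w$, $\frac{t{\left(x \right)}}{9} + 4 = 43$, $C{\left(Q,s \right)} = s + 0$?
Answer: $15924090$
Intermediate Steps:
$C{\left(Q,s \right)} = s$
$t{\left(x \right)} = 351$ ($t{\left(x \right)} = -36 + 9 \cdot 43 = -36 + 387 = 351$)
$\left(4213 + A{\left(49,C{\left(6,8 \right)} \right)}\right) \left(3107 + t{\left(-47 \right)}\right) = \left(4213 + 49 \cdot 8\right) \left(3107 + 351\right) = \left(4213 + 392\right) 3458 = 4605 \cdot 3458 = 15924090$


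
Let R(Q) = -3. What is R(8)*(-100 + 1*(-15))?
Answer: 345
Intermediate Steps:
R(8)*(-100 + 1*(-15)) = -3*(-100 + 1*(-15)) = -3*(-100 - 15) = -3*(-115) = 345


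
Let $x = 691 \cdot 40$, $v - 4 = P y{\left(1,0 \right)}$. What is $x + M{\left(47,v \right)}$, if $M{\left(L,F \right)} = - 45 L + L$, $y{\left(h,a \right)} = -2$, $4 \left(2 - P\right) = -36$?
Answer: $25572$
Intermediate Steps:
$P = 11$ ($P = 2 - -9 = 2 + 9 = 11$)
$v = -18$ ($v = 4 + 11 \left(-2\right) = 4 - 22 = -18$)
$M{\left(L,F \right)} = - 44 L$
$x = 27640$
$x + M{\left(47,v \right)} = 27640 - 2068 = 25572$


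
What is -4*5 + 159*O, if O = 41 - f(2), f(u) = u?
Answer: 6181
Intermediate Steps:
O = 39 (O = 41 - 1*2 = 41 - 2 = 39)
-4*5 + 159*O = -4*5 + 159*39 = -20 + 6201 = 6181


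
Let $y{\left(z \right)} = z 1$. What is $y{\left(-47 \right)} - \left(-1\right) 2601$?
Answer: $2554$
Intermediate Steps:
$y{\left(z \right)} = z$
$y{\left(-47 \right)} - \left(-1\right) 2601 = -47 - \left(-1\right) 2601 = -47 - -2601 = -47 + 2601 = 2554$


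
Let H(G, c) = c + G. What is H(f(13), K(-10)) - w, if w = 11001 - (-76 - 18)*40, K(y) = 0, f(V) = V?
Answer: -14748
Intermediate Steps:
H(G, c) = G + c
w = 14761 (w = 11001 - (-94)*40 = 11001 - 1*(-3760) = 11001 + 3760 = 14761)
H(f(13), K(-10)) - w = (13 + 0) - 1*14761 = 13 - 14761 = -14748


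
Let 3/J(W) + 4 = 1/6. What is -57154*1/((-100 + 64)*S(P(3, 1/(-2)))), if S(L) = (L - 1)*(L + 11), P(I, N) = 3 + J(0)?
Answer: 15117233/153216 ≈ 98.666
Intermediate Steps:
J(W) = -18/23 (J(W) = 3/(-4 + 1/6) = 3/(-23/6) = 3*(-6/23) = -18/23)
P(I, N) = 51/23 (P(I, N) = 3 - 18/23 = 51/23)
S(L) = (-1 + L)*(11 + L)
-57154*1/((-100 + 64)*S(P(3, 1/(-2)))) = -57154*1/((-100 + 64)*(-11 + (51/23)**2 + 10*(51/23))) = -57154*(-1/(36*(-11 + 2601/529 + 510/23))) = -57154/((-36*8512/529)) = -57154/(-306432/529) = -57154*(-529/306432) = 15117233/153216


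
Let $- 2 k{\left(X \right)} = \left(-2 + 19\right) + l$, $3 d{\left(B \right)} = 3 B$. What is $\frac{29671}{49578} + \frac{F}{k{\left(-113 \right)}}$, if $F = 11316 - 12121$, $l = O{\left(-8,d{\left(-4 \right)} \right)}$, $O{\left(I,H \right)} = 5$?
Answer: $\frac{40236671}{545358} \approx 73.78$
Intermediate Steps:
$d{\left(B \right)} = B$ ($d{\left(B \right)} = \frac{3 B}{3} = B$)
$l = 5$
$F = -805$
$k{\left(X \right)} = -11$ ($k{\left(X \right)} = - \frac{\left(-2 + 19\right) + 5}{2} = - \frac{17 + 5}{2} = \left(- \frac{1}{2}\right) 22 = -11$)
$\frac{29671}{49578} + \frac{F}{k{\left(-113 \right)}} = \frac{29671}{49578} - \frac{805}{-11} = 29671 \cdot \frac{1}{49578} - - \frac{805}{11} = \frac{29671}{49578} + \frac{805}{11} = \frac{40236671}{545358}$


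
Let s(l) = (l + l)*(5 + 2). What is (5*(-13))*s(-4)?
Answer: 3640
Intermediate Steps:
s(l) = 14*l (s(l) = (2*l)*7 = 14*l)
(5*(-13))*s(-4) = (5*(-13))*(14*(-4)) = -65*(-56) = 3640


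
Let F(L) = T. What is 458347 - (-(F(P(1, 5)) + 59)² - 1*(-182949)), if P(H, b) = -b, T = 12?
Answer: 280439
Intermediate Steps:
F(L) = 12
458347 - (-(F(P(1, 5)) + 59)² - 1*(-182949)) = 458347 - (-(12 + 59)² - 1*(-182949)) = 458347 - (-1*71² + 182949) = 458347 - (-1*5041 + 182949) = 458347 - (-5041 + 182949) = 458347 - 1*177908 = 458347 - 177908 = 280439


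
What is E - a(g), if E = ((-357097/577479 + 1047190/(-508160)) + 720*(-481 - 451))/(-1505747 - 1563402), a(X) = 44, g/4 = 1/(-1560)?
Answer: -3943155286398477271/90064707950372736 ≈ -43.781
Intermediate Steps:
g = -1/390 (g = 4/(-1560) = 4*(-1/1560) = -1/390 ≈ -0.0025641)
E = 19691863417923113/90064707950372736 (E = ((-357097*1/577479 + 1047190*(-1/508160)) + 720*(-932))/(-3069149) = ((-357097/577479 - 104719/50816) - 671040)*(-1/3069149) = (-78619264553/29345172864 - 671040)*(-1/3069149) = -19691863417923113/29345172864*(-1/3069149) = 19691863417923113/90064707950372736 ≈ 0.21864)
E - a(g) = 19691863417923113/90064707950372736 - 1*44 = 19691863417923113/90064707950372736 - 44 = -3943155286398477271/90064707950372736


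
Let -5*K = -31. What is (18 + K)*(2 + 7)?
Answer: 1089/5 ≈ 217.80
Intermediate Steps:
K = 31/5 (K = -⅕*(-31) = 31/5 ≈ 6.2000)
(18 + K)*(2 + 7) = (18 + 31/5)*(2 + 7) = (121/5)*9 = 1089/5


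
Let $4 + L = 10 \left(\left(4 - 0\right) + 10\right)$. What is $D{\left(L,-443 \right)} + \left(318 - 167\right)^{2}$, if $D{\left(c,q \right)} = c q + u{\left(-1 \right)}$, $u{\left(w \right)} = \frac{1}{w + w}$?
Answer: $- \frac{74895}{2} \approx -37448.0$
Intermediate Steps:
$u{\left(w \right)} = \frac{1}{2 w}$
$L = 136$ ($L = -4 + 10 \left(\left(4 - 0\right) + 10\right) = -4 + 10 \left(\left(4 + 0\right) + 10\right) = -4 + 10 \left(4 + 10\right) = -4 + 10 \cdot 14 = -4 + 140 = 136$)
$D{\left(c,q \right)} = - \frac{1}{2} + c q$ ($D{\left(c,q \right)} = c q + \frac{1}{2 \left(-1\right)} = c q + \frac{1}{2} \left(-1\right) = c q - \frac{1}{2} = - \frac{1}{2} + c q$)
$D{\left(L,-443 \right)} + \left(318 - 167\right)^{2} = \left(- \frac{1}{2} + 136 \left(-443\right)\right) + \left(318 - 167\right)^{2} = \left(- \frac{1}{2} - 60248\right) + 151^{2} = - \frac{120497}{2} + 22801 = - \frac{74895}{2}$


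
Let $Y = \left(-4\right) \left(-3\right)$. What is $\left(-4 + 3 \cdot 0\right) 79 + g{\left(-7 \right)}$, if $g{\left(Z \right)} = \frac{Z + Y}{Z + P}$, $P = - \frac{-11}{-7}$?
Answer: $- \frac{3799}{12} \approx -316.58$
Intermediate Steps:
$Y = 12$
$P = - \frac{11}{7}$ ($P = - \frac{\left(-11\right) \left(-1\right)}{7} = \left(-1\right) \frac{11}{7} = - \frac{11}{7} \approx -1.5714$)
$g{\left(Z \right)} = \frac{12 + Z}{- \frac{11}{7} + Z}$ ($g{\left(Z \right)} = \frac{Z + 12}{Z - \frac{11}{7}} = \frac{12 + Z}{- \frac{11}{7} + Z}$)
$\left(-4 + 3 \cdot 0\right) 79 + g{\left(-7 \right)} = \left(-4 + 3 \cdot 0\right) 79 + \frac{7 \left(12 - 7\right)}{-11 + 7 \left(-7\right)} = \left(-4 + 0\right) 79 + 7 \frac{1}{-11 - 49} \cdot 5 = \left(-4\right) 79 + 7 \frac{1}{-60} \cdot 5 = -316 + 7 \left(- \frac{1}{60}\right) 5 = -316 - \frac{7}{12} = - \frac{3799}{12}$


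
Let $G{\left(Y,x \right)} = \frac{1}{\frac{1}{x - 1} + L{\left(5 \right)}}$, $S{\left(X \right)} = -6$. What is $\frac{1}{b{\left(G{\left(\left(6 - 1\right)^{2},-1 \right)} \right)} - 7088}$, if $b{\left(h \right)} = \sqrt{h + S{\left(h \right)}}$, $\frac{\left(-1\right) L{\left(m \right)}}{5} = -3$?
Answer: $- \frac{51388}{364238187} - \frac{i \sqrt{1247}}{728476374} \approx -0.00014108 - 4.8475 \cdot 10^{-8} i$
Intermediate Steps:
$L{\left(m \right)} = 15$ ($L{\left(m \right)} = \left(-5\right) \left(-3\right) = 15$)
$G{\left(Y,x \right)} = \frac{1}{15 + \frac{1}{-1 + x}}$ ($G{\left(Y,x \right)} = \frac{1}{\frac{1}{x - 1} + 15} = \frac{1}{\frac{1}{-1 + x} + 15} = \frac{1}{15 + \frac{1}{-1 + x}}$)
$b{\left(h \right)} = \sqrt{-6 + h}$ ($b{\left(h \right)} = \sqrt{h - 6} = \sqrt{-6 + h}$)
$\frac{1}{b{\left(G{\left(\left(6 - 1\right)^{2},-1 \right)} \right)} - 7088} = \frac{1}{\sqrt{-6 + \frac{-1 - 1}{-14 + 15 \left(-1\right)}} - 7088} = \frac{1}{\sqrt{-6 + \frac{1}{-14 - 15} \left(-2\right)} - 7088} = \frac{1}{\sqrt{-6 + \frac{1}{-29} \left(-2\right)} - 7088} = \frac{1}{\sqrt{-6 - - \frac{2}{29}} - 7088} = \frac{1}{\sqrt{-6 + \frac{2}{29}} - 7088} = \frac{1}{\sqrt{- \frac{172}{29}} - 7088} = \frac{1}{\frac{2 i \sqrt{1247}}{29} - 7088} = \frac{1}{-7088 + \frac{2 i \sqrt{1247}}{29}}$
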